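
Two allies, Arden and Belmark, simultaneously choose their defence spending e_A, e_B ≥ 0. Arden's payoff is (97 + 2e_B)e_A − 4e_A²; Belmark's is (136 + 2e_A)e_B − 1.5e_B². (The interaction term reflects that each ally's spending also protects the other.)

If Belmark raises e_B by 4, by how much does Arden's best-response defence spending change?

1

Expanding Arden's payoff: 97e_A + 2e_Be_A − 4e_A².
∂π/∂e_A = 97 + 2e_B − 8e_A = 0, so e_A = 12.125 + 0.25e_B.
The reaction-function slope is 0.25, so a 4-unit rise in e_B moves e_A by 0.25 × 4 = 1. Arden's best response rises — the actions are strategic complements.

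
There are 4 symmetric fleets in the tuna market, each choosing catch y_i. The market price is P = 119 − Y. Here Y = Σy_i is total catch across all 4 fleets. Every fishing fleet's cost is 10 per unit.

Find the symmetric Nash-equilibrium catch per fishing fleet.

A representative fishing fleet's profit is π_i = y_i(119 − Y) − 10y_i, with Y = y_i + Σ_{j≠i} y_j.
First-order condition: 109 − 2y_i − Σ_{j≠i} y_j = 0.
Imposing symmetry (y_j = y for all j) turns Σ_{j≠i} y_j into 3y, so 109 = 5y and y = 21.8.

21.8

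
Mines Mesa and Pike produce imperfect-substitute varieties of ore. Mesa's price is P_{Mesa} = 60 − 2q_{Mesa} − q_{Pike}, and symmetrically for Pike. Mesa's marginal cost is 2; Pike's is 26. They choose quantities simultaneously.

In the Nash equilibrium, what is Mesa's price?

28.4

Mine Mesa's profit: π = q_{Mesa}(60 − 2q_{Mesa} − q_{Pike}) − 2q_{Mesa}.
∂π/∂q_{Mesa} = 58 − 4q_{Mesa} − q_{Pike} = 0 ⇒ q_{Mesa} = 14.5 − 0.25q_{Pike}.
Similarly q_{Pike} = 8.5 − 0.25q_{Mesa}.
Substituting the second reaction function into the first: q_{Mesa} = 14.5 − 0.25(8.5 − 0.25q_{Mesa}), which gives 0.9375q_{Mesa} = 12.375 ⇒ q_{Mesa} = 13.2.
Then q_{Pike} = 8.5 − 0.25·13.2 = 5.2.
P_{Mesa} = 60 − 2·13.2 − 5.2 = 28.4.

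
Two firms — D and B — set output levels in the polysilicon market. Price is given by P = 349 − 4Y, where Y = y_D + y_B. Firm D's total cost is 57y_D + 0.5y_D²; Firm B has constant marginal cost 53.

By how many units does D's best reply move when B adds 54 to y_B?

Firm D's profit: π = y_D(349 − 4(y_D + y_B)) − 57y_D − 0.5y_D².
∂π/∂y_D = 292 − 9y_D − 4y_B = 0, so y_D = 292/9 − (4/9)y_B.
The reaction-function slope is −4/9, so a 54-unit rise in y_B moves y_D by −4/9 × 54 = −24. D's best response falls — the actions are strategic substitutes.

-24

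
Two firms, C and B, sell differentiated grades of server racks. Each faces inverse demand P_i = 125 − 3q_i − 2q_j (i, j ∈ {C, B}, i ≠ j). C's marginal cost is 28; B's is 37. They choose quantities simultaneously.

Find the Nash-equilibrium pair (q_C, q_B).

12.6875, 10.4375

Firm C's profit: π = q_C(125 − 3q_C − 2q_B) − 28q_C.
∂π/∂q_C = 97 − 6q_C − 2q_B = 0 ⇒ q_C = 97/6 − (1/3)q_B.
Similarly q_B = 44/3 − (1/3)q_C.
Substituting the second reaction function into the first: q_C = 97/6 − (1/3)(44/3 − (1/3)q_C), which gives (8/9)q_C = 203/18 ⇒ q_C = 12.6875.
Then q_B = 44/3 − (1/3)·12.6875 = 10.4375.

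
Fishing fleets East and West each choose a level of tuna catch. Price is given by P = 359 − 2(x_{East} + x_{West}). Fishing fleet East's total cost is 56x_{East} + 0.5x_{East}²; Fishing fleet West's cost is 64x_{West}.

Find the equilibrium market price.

172.625

Fishing fleet East's profit: π = x_{East}(359 − 2(x_{East} + x_{West})) − 56x_{East} − 0.5x_{East}².
∂π/∂x_{East} = 303 − 5x_{East} − 2x_{West} = 0, so x_{East} = 60.6 − 0.4x_{West}.
For West: ∂π/∂x_{West} = 295 − 4x_{West} − 2x_{East} = 0 ⇒ x_{West} = 73.75 − 0.5x_{East}.
Substituting the second reaction function into the first: x_{East} = 60.6 − 0.4(73.75 − 0.5x_{East}), which gives 0.8x_{East} = 31.1 ⇒ x_{East} = 38.875.
Then x_{West} = 73.75 − 0.5·38.875 = 54.3125.
Equilibrium price: P = 359 − 2·93.1875 = 172.625.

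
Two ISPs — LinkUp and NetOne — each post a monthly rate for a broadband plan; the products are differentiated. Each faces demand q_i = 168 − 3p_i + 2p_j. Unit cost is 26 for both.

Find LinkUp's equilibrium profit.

LinkUp's profit: π = (p_{LinkUp} − 26)(168 − 3p_{LinkUp} + 2p_{NetOne}).
∂π/∂p_{LinkUp} = 246 − 6p_{LinkUp} + 2p_{NetOne} = 0 ⇒ p_{LinkUp} = 41 + (1/3)p_{NetOne}.
Setting p_{LinkUp} = p_{NetOne} in the reaction function: p_{LinkUp} = 41 + (1/3)p_{LinkUp}, so p_{LinkUp} = 41 / (2/3) = 61.5.
q_{LinkUp} = 168 − 3·61.5 + 2·61.5 = 106.5.
Profit = (61.5 − 26)·106.5 = 3780.75.

3780.75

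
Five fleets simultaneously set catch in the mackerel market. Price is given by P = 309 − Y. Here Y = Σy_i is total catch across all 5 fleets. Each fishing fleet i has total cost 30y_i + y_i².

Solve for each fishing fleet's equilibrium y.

34.875

A representative fishing fleet's profit is π_i = y_i(309 − Y) − 30y_i − y_i², with Y = y_i + Σ_{j≠i} y_j.
First-order condition: 279 − 4y_i − Σ_{j≠i} y_j = 0.
With identical fishing fleets, set every y_j = y: then 279 − 4y − 4y = 0, i.e. y = 279/8 = 34.875.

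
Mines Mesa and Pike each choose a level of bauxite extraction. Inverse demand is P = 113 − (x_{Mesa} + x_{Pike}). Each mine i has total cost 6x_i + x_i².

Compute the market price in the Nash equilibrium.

Mine Mesa's profit: π = x_{Mesa}(113 − (x_{Mesa} + x_{Pike})) − 6x_{Mesa} − x_{Mesa}².
∂π/∂x_{Mesa} = 107 − 4x_{Mesa} − x_{Pike} = 0, so x_{Mesa} = 26.75 − 0.25x_{Pike}.
Setting x_{Mesa} = x_{Pike} in the reaction function: x_{Mesa} = 26.75 − 0.25x_{Mesa}, so x_{Mesa} = 26.75 / 1.25 = 21.4.
Equilibrium price: P = 113 − 42.8 = 70.2.

70.2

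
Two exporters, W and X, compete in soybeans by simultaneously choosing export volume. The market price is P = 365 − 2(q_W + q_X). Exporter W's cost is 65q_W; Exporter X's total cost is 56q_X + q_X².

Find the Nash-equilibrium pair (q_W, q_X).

59.1, 31.8

Exporter W's profit: π = q_W(365 − 2(q_W + q_X)) − 65q_W.
∂π/∂q_W = 300 − 4q_W − 2q_X = 0, so q_W = 75 − 0.5q_X.
For X: ∂π/∂q_X = 309 − 6q_X − 2q_W = 0 ⇒ q_X = 51.5 − (1/3)q_W.
Substituting the second reaction function into the first: q_W = 75 − 0.5(51.5 − (1/3)q_W), which gives (5/6)q_W = 49.25 ⇒ q_W = 59.1.
Then q_X = 51.5 − (1/3)·59.1 = 31.8.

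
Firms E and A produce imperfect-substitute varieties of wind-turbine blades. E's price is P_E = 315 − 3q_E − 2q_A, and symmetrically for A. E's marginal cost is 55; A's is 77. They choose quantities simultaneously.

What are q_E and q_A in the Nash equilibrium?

33.875, 28.375

Firm E's profit: π = q_E(315 − 3q_E − 2q_A) − 55q_E.
∂π/∂q_E = 260 − 6q_E − 2q_A = 0 ⇒ q_E = 130/3 − (1/3)q_A.
Similarly q_A = 119/3 − (1/3)q_E.
Plugging q_A into E's best response: q_E = 130/3 − (1/3)(119/3 − (1/3)q_E) ⇒ (8/9)q_E = 271/9, so q_E = 33.875.
Then q_A = 119/3 − (1/3)·33.875 = 28.375.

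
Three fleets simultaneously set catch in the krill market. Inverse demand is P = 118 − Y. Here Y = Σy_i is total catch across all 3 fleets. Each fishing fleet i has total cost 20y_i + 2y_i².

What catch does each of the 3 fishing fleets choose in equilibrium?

A representative fishing fleet's profit is π_i = y_i(118 − Y) − 20y_i − 2y_i², with Y = y_i + Σ_{j≠i} y_j.
First-order condition: 98 − 6y_i − Σ_{j≠i} y_j = 0.
In a symmetric equilibrium every fishing fleet chooses the same y, so Σ_{j≠i} y_j = 2y. The condition becomes 98 − 8y = 0, giving y = 98/8 = 12.25.

12.25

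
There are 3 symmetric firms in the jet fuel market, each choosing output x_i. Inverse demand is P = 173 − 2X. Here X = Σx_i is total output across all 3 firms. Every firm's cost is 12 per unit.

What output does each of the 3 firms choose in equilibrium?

A representative firm's profit is π_i = x_i(173 − 2X) − 12x_i, with X = x_i + Σ_{j≠i} x_j.
First-order condition: 161 − 4x_i − 2Σ_{j≠i} x_j = 0.
In a symmetric equilibrium every firm chooses the same x, so Σ_{j≠i} x_j = 2x. The condition becomes 161 − 8x = 0, giving x = 161/8 = 20.125.

20.125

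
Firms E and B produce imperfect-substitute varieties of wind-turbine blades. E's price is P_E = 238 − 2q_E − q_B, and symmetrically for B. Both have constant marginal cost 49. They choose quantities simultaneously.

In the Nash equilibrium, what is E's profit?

2857.68

Firm E's profit: π = q_E(238 − 2q_E − q_B) − 49q_E.
∂π/∂q_E = 189 − 4q_E − q_B = 0 ⇒ q_E = 47.25 − 0.25q_B.
The game is symmetric, so in equilibrium q_B = q_E: the reaction function gives 1.25q_E = 47.25, hence q_E = 37.8.
P_E = 238 − 2·37.8 − 37.8 = 124.6.
Profit = (124.6 − 49)·37.8 = 2857.68.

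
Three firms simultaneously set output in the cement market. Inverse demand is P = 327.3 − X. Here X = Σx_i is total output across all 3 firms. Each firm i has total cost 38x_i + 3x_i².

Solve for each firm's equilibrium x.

A representative firm's profit is π_i = x_i(327.3 − X) − 38x_i − 3x_i², with X = x_i + Σ_{j≠i} x_j.
First-order condition: 289.3 − 8x_i − Σ_{j≠i} x_j = 0.
In a symmetric equilibrium every firm chooses the same x, so Σ_{j≠i} x_j = 2x. The condition becomes 289.3 − 10x = 0, giving x = 289.3/10 = 28.93.

28.93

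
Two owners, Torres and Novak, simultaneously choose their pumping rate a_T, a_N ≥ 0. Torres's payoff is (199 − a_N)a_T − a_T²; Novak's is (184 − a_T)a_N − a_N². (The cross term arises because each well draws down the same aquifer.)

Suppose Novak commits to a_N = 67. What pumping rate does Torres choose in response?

66

Expanding Torres's payoff: 199a_T − a_Na_T − a_T².
∂π/∂a_T = 199 − a_N − 2a_T = 0, so a_T = 99.5 − 0.5a_N.
At a_N = 67: a_T = 99.5 − 0.5·67 = 66.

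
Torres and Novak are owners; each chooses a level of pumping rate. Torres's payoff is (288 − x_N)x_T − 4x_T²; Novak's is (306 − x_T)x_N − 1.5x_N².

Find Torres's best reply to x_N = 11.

34.625

Expanding Torres's payoff: 288x_T − x_Nx_T − 4x_T².
∂π/∂x_T = 288 − x_N − 8x_T = 0, so x_T = 36 − 0.125x_N.
At x_N = 11: x_T = 36 − 0.125·11 = 34.625.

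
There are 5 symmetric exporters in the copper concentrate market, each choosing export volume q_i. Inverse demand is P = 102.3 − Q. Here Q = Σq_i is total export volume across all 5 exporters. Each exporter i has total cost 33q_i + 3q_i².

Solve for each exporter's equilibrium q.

5.775

A representative exporter's profit is π_i = q_i(102.3 − Q) − 33q_i − 3q_i², with Q = q_i + Σ_{j≠i} q_j.
First-order condition: 69.3 − 8q_i − Σ_{j≠i} q_j = 0.
Imposing symmetry (q_j = q for all j) turns Σ_{j≠i} q_j into 4q, so 69.3 = 12q and q = 5.775.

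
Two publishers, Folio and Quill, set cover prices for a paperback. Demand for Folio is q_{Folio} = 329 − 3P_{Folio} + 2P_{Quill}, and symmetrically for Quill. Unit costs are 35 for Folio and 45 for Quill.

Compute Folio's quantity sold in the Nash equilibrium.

Folio's profit: π = (P_{Folio} − 35)(329 − 3P_{Folio} + 2P_{Quill}).
∂π/∂P_{Folio} = 434 − 6P_{Folio} + 2P_{Quill} = 0 ⇒ P_{Folio} = 217/3 + (1/3)P_{Quill}.
Similarly P_{Quill} = 232/3 + (1/3)P_{Folio}.
Solving the two reaction functions simultaneously: (1 − (1/3)(1/3))P_{Folio} = 217/3 + (1/3)·(232/3), so (8/9)P_{Folio} = 883/9 and P_{Folio} = 110.375.
Then P_{Quill} = 232/3 + (1/3)·110.375 = 114.125.
q_{Folio} = 329 − 3·110.375 + 2·114.125 = 226.125.

226.125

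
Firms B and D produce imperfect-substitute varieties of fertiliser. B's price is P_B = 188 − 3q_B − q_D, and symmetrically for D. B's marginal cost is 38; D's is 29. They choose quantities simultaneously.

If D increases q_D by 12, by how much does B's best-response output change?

-2

Firm B's profit: π = q_B(188 − 3q_B − q_D) − 38q_B.
∂π/∂q_B = 150 − 6q_B − q_D = 0 ⇒ q_B = 25 − (1/6)q_D.
The reaction-function slope is −1/6, so a 12-unit rise in q_D moves q_B by −1/6 × 12 = −2. B's best response falls — the actions are strategic substitutes.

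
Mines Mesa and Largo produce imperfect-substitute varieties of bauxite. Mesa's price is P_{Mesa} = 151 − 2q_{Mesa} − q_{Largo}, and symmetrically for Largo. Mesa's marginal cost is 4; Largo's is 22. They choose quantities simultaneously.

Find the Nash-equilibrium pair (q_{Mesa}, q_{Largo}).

30.6, 24.6

Mine Mesa's profit: π = q_{Mesa}(151 − 2q_{Mesa} − q_{Largo}) − 4q_{Mesa}.
∂π/∂q_{Mesa} = 147 − 4q_{Mesa} − q_{Largo} = 0 ⇒ q_{Mesa} = 36.75 − 0.25q_{Largo}.
Similarly q_{Largo} = 32.25 − 0.25q_{Mesa}.
Plugging q_{Largo} into Mesa's best response: q_{Mesa} = 36.75 − 0.25(32.25 − 0.25q_{Mesa}) ⇒ 0.9375q_{Mesa} = 28.6875, so q_{Mesa} = 30.6.
Then q_{Largo} = 32.25 − 0.25·30.6 = 24.6.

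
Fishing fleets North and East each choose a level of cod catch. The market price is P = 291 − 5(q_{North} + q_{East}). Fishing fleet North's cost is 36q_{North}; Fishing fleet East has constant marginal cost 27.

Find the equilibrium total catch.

Fishing fleet North's profit: π = q_{North}(291 − 5(q_{North} + q_{East})) − 36q_{North}.
∂π/∂q_{North} = 255 − 10q_{North} − 5q_{East} = 0, so q_{North} = 25.5 − 0.5q_{East}.
By the same steps for East: q_{East} = 26.4 − 0.5q_{North}.
Solving the two reaction functions simultaneously: (1 − (−0.5)(−0.5))q_{North} = 25.5 − 0.5·26.4, so 0.75q_{North} = 12.3 and q_{North} = 16.4.
Then q_{East} = 26.4 − 0.5·16.4 = 18.2.
Total catch: 16.4 + 18.2 = 34.6.

34.6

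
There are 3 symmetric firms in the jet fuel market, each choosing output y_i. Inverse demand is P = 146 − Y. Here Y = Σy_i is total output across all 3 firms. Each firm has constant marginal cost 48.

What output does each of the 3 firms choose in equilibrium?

A representative firm's profit is π_i = y_i(146 − Y) − 48y_i, with Y = y_i + Σ_{j≠i} y_j.
First-order condition: 98 − 2y_i − Σ_{j≠i} y_j = 0.
Imposing symmetry (y_j = y for all j) turns Σ_{j≠i} y_j into 2y, so 98 = 4y and y = 24.5.

24.5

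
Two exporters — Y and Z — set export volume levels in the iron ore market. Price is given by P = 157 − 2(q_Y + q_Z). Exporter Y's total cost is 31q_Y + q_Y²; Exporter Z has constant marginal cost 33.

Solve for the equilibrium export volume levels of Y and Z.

12.8, 24.6

Exporter Y's profit: π = q_Y(157 − 2(q_Y + q_Z)) − 31q_Y − q_Y².
∂π/∂q_Y = 126 − 6q_Y − 2q_Z = 0, so q_Y = 21 − (1/3)q_Z.
For Z: ∂π/∂q_Z = 124 − 4q_Z − 2q_Y = 0 ⇒ q_Z = 31 − 0.5q_Y.
Plugging q_Z into Y's best response: q_Y = 21 − (1/3)(31 − 0.5q_Y) ⇒ (5/6)q_Y = 32/3, so q_Y = 12.8.
Then q_Z = 31 − 0.5·12.8 = 24.6.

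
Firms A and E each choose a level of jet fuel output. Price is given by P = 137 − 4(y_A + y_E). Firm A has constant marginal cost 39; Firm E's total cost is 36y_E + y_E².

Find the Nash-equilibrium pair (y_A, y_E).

9, 6.5

Firm A's profit: π = y_A(137 − 4(y_A + y_E)) − 39y_A.
∂π/∂y_A = 98 − 8y_A − 4y_E = 0, so y_A = 12.25 − 0.5y_E.
For E: ∂π/∂y_E = 101 − 10y_E − 4y_A = 0 ⇒ y_E = 10.1 − 0.4y_A.
Substituting the second reaction function into the first: y_A = 12.25 − 0.5(10.1 − 0.4y_A), which gives 0.8y_A = 7.2 ⇒ y_A = 9.
Then y_E = 10.1 − 0.4·9 = 6.5.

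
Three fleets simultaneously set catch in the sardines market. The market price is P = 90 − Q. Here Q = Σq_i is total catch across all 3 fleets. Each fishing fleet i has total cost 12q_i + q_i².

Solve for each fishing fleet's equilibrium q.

A representative fishing fleet's profit is π_i = q_i(90 − Q) − 12q_i − q_i², with Q = q_i + Σ_{j≠i} q_j.
First-order condition: 78 − 4q_i − Σ_{j≠i} q_j = 0.
In a symmetric equilibrium every fishing fleet chooses the same q, so Σ_{j≠i} q_j = 2q. The condition becomes 78 − 6q = 0, giving q = 78/6 = 13.

13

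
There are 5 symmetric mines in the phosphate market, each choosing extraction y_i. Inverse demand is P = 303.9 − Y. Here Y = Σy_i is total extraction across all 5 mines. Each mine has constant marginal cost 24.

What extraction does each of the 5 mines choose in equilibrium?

A representative mine's profit is π_i = y_i(303.9 − Y) − 24y_i, with Y = y_i + Σ_{j≠i} y_j.
First-order condition: 279.9 − 2y_i − Σ_{j≠i} y_j = 0.
In a symmetric equilibrium every mine chooses the same y, so Σ_{j≠i} y_j = 4y. The condition becomes 279.9 − 6y = 0, giving y = 279.9/6 = 46.65.

46.65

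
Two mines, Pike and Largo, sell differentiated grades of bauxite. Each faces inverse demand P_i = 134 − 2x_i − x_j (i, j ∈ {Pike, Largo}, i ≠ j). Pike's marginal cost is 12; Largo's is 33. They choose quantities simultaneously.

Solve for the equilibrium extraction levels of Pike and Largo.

Mine Pike's profit: π = x_{Pike}(134 − 2x_{Pike} − x_{Largo}) − 12x_{Pike}.
∂π/∂x_{Pike} = 122 − 4x_{Pike} − x_{Largo} = 0 ⇒ x_{Pike} = 30.5 − 0.25x_{Largo}.
Similarly x_{Largo} = 25.25 − 0.25x_{Pike}.
Plugging x_{Largo} into Pike's best response: x_{Pike} = 30.5 − 0.25(25.25 − 0.25x_{Pike}) ⇒ 0.9375x_{Pike} = 24.1875, so x_{Pike} = 25.8.
Then x_{Largo} = 25.25 − 0.25·25.8 = 18.8.

25.8, 18.8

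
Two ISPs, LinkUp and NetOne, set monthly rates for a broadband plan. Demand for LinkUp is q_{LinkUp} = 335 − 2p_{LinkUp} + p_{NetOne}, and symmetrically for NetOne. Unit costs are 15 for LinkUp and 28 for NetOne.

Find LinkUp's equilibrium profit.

23501.12

LinkUp's profit: π = (p_{LinkUp} − 15)(335 − 2p_{LinkUp} + p_{NetOne}).
∂π/∂p_{LinkUp} = 365 − 4p_{LinkUp} + p_{NetOne} = 0 ⇒ p_{LinkUp} = 91.25 + 0.25p_{NetOne}.
Similarly p_{NetOne} = 97.75 + 0.25p_{LinkUp}.
Substituting the second reaction function into the first: p_{LinkUp} = 91.25 + 0.25(97.75 + 0.25p_{LinkUp}), which gives 0.9375p_{LinkUp} = 115.6875 ⇒ p_{LinkUp} = 123.4.
Then p_{NetOne} = 97.75 + 0.25·123.4 = 128.6.
q_{LinkUp} = 335 − 2·123.4 + 128.6 = 216.8.
Profit = (123.4 − 15)·216.8 = 23501.12.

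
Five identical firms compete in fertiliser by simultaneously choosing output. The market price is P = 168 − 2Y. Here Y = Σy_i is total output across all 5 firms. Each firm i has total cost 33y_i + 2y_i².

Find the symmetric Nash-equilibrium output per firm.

8.4375

A representative firm's profit is π_i = y_i(168 − 2Y) − 33y_i − 2y_i², with Y = y_i + Σ_{j≠i} y_j.
First-order condition: 135 − 8y_i − 2Σ_{j≠i} y_j = 0.
With identical firms, set every y_j = y: then 135 − 8y − 8y = 0, i.e. y = 135/16 = 8.4375.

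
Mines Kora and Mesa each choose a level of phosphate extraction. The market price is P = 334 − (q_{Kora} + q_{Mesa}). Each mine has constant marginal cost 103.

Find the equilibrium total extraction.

154

Mine Kora's profit: π = q_{Kora}(334 − (q_{Kora} + q_{Mesa})) − 103q_{Kora}.
∂π/∂q_{Kora} = 231 − 2q_{Kora} − q_{Mesa} = 0, so q_{Kora} = 115.5 − 0.5q_{Mesa}.
The game is symmetric, so in equilibrium q_{Mesa} = q_{Kora}: the reaction function gives 1.5q_{Kora} = 115.5, hence q_{Kora} = 77.
Total extraction: 77 + 77 = 154.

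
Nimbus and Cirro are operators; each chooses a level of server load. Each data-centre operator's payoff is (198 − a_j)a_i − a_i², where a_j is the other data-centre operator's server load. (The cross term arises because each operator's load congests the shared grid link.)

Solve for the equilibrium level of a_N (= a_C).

66

Nimbus's payoff is (198 − a_C)a_N − a_N².
∂π/∂a_N = 198 − a_C − 2a_N = 0, so a_N = 99 − 0.5a_C.
Setting a_N = a_C in the reaction function: a_N = 99 − 0.5a_N, so a_N = 99 / 1.5 = 66.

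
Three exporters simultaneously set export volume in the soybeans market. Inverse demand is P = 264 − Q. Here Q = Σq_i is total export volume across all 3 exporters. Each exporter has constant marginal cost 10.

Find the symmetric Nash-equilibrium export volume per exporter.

63.5

A representative exporter's profit is π_i = q_i(264 − Q) − 10q_i, with Q = q_i + Σ_{j≠i} q_j.
First-order condition: 254 − 2q_i − Σ_{j≠i} q_j = 0.
In a symmetric equilibrium every exporter chooses the same q, so Σ_{j≠i} q_j = 2q. The condition becomes 254 − 4q = 0, giving q = 254/4 = 63.5.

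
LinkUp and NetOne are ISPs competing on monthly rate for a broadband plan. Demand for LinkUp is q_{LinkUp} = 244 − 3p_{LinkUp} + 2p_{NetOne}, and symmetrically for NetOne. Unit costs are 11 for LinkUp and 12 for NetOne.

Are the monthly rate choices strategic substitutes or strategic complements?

LinkUp's profit: π = (p_{LinkUp} − 11)(244 − 3p_{LinkUp} + 2p_{NetOne}).
∂π/∂p_{LinkUp} = 277 − 6p_{LinkUp} + 2p_{NetOne} = 0 ⇒ p_{LinkUp} = 277/6 + (1/3)p_{NetOne}.
The best-response slope dp_{LinkUp}/dp_{NetOne} = 1/3 > 0: the reaction function is upward-sloping, so the choices are strategic complements.

strategic complements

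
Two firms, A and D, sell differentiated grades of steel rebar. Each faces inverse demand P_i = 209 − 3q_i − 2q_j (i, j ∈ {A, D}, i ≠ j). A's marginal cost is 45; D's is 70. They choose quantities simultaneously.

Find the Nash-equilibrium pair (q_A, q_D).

22.0625, 15.8125

Firm A's profit: π = q_A(209 − 3q_A − 2q_D) − 45q_A.
∂π/∂q_A = 164 − 6q_A − 2q_D = 0 ⇒ q_A = 82/3 − (1/3)q_D.
Similarly q_D = 139/6 − (1/3)q_A.
Substituting the second reaction function into the first: q_A = 82/3 − (1/3)(139/6 − (1/3)q_A), which gives (8/9)q_A = 353/18 ⇒ q_A = 22.0625.
Then q_D = 139/6 − (1/3)·22.0625 = 15.8125.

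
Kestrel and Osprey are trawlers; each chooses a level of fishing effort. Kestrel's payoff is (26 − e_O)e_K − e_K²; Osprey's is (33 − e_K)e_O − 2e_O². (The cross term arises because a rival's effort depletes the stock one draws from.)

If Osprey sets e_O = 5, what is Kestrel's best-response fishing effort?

Expanding Kestrel's payoff: 26e_K − e_Oe_K − e_K².
∂π/∂e_K = 26 − e_O − 2e_K = 0, so e_K = 13 − 0.5e_O.
At e_O = 5: e_K = 13 − 0.5·5 = 10.5.

10.5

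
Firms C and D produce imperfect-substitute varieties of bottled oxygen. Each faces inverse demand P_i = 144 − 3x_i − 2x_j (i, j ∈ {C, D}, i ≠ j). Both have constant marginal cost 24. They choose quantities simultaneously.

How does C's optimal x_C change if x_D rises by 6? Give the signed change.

Firm C's profit: π = x_C(144 − 3x_C − 2x_D) − 24x_C.
∂π/∂x_C = 120 − 6x_C − 2x_D = 0 ⇒ x_C = 20 − (1/3)x_D.
The reaction-function slope is −1/3, so a 6-unit rise in x_D moves x_C by −1/3 × 6 = −2. C's best response falls — the actions are strategic substitutes.

-2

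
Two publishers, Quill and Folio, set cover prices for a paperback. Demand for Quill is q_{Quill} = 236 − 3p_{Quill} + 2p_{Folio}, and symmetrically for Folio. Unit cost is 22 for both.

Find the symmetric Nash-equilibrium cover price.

Quill's profit: π = (p_{Quill} − 22)(236 − 3p_{Quill} + 2p_{Folio}).
∂π/∂p_{Quill} = 302 − 6p_{Quill} + 2p_{Folio} = 0 ⇒ p_{Quill} = 151/3 + (1/3)p_{Folio}.
By symmetry p_{Folio} = p_{Quill}; substituting into the reaction function, (2/3)p_{Quill} = 151/3 and p_{Quill} = 75.5.

75.5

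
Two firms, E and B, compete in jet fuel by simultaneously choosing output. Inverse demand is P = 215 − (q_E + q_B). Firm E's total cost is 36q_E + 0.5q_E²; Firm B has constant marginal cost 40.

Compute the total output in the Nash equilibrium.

105.8

Firm E's profit: π = q_E(215 − (q_E + q_B)) − 36q_E − 0.5q_E².
∂π/∂q_E = 179 − 3q_E − q_B = 0, so q_E = 179/3 − (1/3)q_B.
For B: ∂π/∂q_B = 175 − 2q_B − q_E = 0 ⇒ q_B = 87.5 − 0.5q_E.
Plugging q_B into E's best response: q_E = 179/3 − (1/3)(87.5 − 0.5q_E) ⇒ (5/6)q_E = 30.5, so q_E = 36.6.
Then q_B = 87.5 − 0.5·36.6 = 69.2.
Total output: 36.6 + 69.2 = 105.8.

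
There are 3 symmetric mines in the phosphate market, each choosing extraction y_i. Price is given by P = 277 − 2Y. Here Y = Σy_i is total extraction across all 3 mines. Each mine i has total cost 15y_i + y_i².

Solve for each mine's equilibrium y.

A representative mine's profit is π_i = y_i(277 − 2Y) − 15y_i − y_i², with Y = y_i + Σ_{j≠i} y_j.
First-order condition: 262 − 6y_i − 2Σ_{j≠i} y_j = 0.
With identical mines, set every y_j = y: then 262 − 6y − 4y = 0, i.e. y = 262/10 = 26.2.

26.2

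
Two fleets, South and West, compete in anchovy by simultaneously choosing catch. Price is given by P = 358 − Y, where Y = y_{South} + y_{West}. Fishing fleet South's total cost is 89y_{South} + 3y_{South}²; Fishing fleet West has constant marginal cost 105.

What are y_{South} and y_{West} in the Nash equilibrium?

19, 117

Fishing fleet South's profit: π = y_{South}(358 − (y_{South} + y_{West})) − 89y_{South} − 3y_{South}².
∂π/∂y_{South} = 269 − 8y_{South} − y_{West} = 0, so y_{South} = 33.625 − 0.125y_{West}.
For West: ∂π/∂y_{West} = 253 − 2y_{West} − y_{South} = 0 ⇒ y_{West} = 126.5 − 0.5y_{South}.
Solving the two reaction functions simultaneously: (1 − (−0.125)(−0.5))y_{South} = 33.625 − 0.125·126.5, so 0.9375y_{South} = 17.8125 and y_{South} = 19.
Then y_{West} = 126.5 − 0.5·19 = 117.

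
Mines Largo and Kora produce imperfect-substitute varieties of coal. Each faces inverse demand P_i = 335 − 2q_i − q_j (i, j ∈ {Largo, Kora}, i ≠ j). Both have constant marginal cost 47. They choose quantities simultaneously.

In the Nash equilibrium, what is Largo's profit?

Mine Largo's profit: π = q_{Largo}(335 − 2q_{Largo} − q_{Kora}) − 47q_{Largo}.
∂π/∂q_{Largo} = 288 − 4q_{Largo} − q_{Kora} = 0 ⇒ q_{Largo} = 72 − 0.25q_{Kora}.
Setting q_{Largo} = q_{Kora} in the reaction function: q_{Largo} = 72 − 0.25q_{Largo}, so q_{Largo} = 72 / 1.25 = 57.6.
P_{Largo} = 335 − 2·57.6 − 57.6 = 162.2.
Profit = (162.2 − 47)·57.6 = 6635.52.

6635.52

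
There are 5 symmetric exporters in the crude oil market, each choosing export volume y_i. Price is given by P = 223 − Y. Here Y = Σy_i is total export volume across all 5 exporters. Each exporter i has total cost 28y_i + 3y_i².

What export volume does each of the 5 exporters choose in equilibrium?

16.25

A representative exporter's profit is π_i = y_i(223 − Y) − 28y_i − 3y_i², with Y = y_i + Σ_{j≠i} y_j.
First-order condition: 195 − 8y_i − Σ_{j≠i} y_j = 0.
In a symmetric equilibrium every exporter chooses the same y, so Σ_{j≠i} y_j = 4y. The condition becomes 195 − 12y = 0, giving y = 195/12 = 16.25.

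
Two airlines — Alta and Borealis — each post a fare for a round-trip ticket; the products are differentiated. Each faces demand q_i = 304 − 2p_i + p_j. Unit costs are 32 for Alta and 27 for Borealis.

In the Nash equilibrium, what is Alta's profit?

Alta's profit: π = (p_{Alta} − 32)(304 − 2p_{Alta} + p_{Borealis}).
∂π/∂p_{Alta} = 368 − 4p_{Alta} + p_{Borealis} = 0 ⇒ p_{Alta} = 92 + 0.25p_{Borealis}.
Similarly p_{Borealis} = 89.5 + 0.25p_{Alta}.
Substituting the second reaction function into the first: p_{Alta} = 92 + 0.25(89.5 + 0.25p_{Alta}), which gives 0.9375p_{Alta} = 114.375 ⇒ p_{Alta} = 122.
Then p_{Borealis} = 89.5 + 0.25·122 = 120.
q_{Alta} = 304 − 2·122 + 120 = 180.
Profit = (122 − 32)·180 = 16200.

16200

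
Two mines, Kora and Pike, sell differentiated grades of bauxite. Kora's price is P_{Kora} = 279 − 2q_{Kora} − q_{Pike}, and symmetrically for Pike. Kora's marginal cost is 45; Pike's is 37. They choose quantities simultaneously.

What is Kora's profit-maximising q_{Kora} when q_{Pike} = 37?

49.25

Mine Kora's profit: π = q_{Kora}(279 − 2q_{Kora} − q_{Pike}) − 45q_{Kora}.
∂π/∂q_{Kora} = 234 − 4q_{Kora} − q_{Pike} = 0 ⇒ q_{Kora} = 58.5 − 0.25q_{Pike}.
At q_{Pike} = 37: q_{Kora} = 58.5 − 0.25·37 = 49.25.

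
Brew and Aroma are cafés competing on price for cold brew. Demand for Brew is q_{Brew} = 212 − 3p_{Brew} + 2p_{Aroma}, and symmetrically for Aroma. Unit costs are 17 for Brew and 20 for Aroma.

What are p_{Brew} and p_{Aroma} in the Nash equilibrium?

66.3125, 67.4375

Brew's profit: π = (p_{Brew} − 17)(212 − 3p_{Brew} + 2p_{Aroma}).
∂π/∂p_{Brew} = 263 − 6p_{Brew} + 2p_{Aroma} = 0 ⇒ p_{Brew} = 263/6 + (1/3)p_{Aroma}.
Similarly p_{Aroma} = 136/3 + (1/3)p_{Brew}.
Solving the two reaction functions simultaneously: (1 − (1/3)(1/3))p_{Brew} = 263/6 + (1/3)·(136/3), so (8/9)p_{Brew} = 1061/18 and p_{Brew} = 66.3125.
Then p_{Aroma} = 136/3 + (1/3)·66.3125 = 67.4375.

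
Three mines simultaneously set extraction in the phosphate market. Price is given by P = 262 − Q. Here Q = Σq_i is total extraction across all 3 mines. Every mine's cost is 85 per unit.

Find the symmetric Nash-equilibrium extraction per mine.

A representative mine's profit is π_i = q_i(262 − Q) − 85q_i, with Q = q_i + Σ_{j≠i} q_j.
First-order condition: 177 − 2q_i − Σ_{j≠i} q_j = 0.
In a symmetric equilibrium every mine chooses the same q, so Σ_{j≠i} q_j = 2q. The condition becomes 177 − 4q = 0, giving q = 177/4 = 44.25.

44.25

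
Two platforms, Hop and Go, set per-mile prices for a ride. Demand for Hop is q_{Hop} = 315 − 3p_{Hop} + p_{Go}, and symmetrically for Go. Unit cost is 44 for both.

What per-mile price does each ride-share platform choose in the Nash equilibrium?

89.4

Hop's profit: π = (p_{Hop} − 44)(315 − 3p_{Hop} + p_{Go}).
∂π/∂p_{Hop} = 447 − 6p_{Hop} + p_{Go} = 0 ⇒ p_{Hop} = 74.5 + (1/6)p_{Go}.
By symmetry p_{Go} = p_{Hop}; substituting into the reaction function, (5/6)p_{Hop} = 74.5 and p_{Hop} = 89.4.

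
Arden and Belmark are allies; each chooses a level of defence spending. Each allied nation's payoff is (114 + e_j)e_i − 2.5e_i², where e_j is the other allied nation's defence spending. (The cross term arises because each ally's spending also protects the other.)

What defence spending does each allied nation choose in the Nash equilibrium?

Arden's payoff is (114 + e_B)e_A − 2.5e_A².
∂π/∂e_A = 114 + e_B − 5e_A = 0, so e_A = 22.8 + 0.2e_B.
Setting e_A = e_B in the reaction function: e_A = 22.8 + 0.2e_A, so e_A = 22.8 / 0.8 = 28.5.

28.5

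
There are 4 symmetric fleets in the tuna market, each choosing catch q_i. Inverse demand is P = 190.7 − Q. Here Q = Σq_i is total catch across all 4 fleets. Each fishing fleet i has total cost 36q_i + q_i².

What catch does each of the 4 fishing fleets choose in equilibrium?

22.1

A representative fishing fleet's profit is π_i = q_i(190.7 − Q) − 36q_i − q_i², with Q = q_i + Σ_{j≠i} q_j.
First-order condition: 154.7 − 4q_i − Σ_{j≠i} q_j = 0.
Imposing symmetry (q_j = q for all j) turns Σ_{j≠i} q_j into 3q, so 154.7 = 7q and q = 22.1.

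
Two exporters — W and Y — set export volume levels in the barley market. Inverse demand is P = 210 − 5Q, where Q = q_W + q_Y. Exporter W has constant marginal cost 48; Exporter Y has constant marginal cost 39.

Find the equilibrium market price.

Exporter W's profit: π = q_W(210 − 5(q_W + q_Y)) − 48q_W.
∂π/∂q_W = 162 − 10q_W − 5q_Y = 0, so q_W = 16.2 − 0.5q_Y.
By the same steps for Y: q_Y = 17.1 − 0.5q_W.
Substituting the second reaction function into the first: q_W = 16.2 − 0.5(17.1 − 0.5q_W), which gives 0.75q_W = 7.65 ⇒ q_W = 10.2.
Then q_Y = 17.1 − 0.5·10.2 = 12.
Equilibrium price: P = 210 − 5·22.2 = 99.

99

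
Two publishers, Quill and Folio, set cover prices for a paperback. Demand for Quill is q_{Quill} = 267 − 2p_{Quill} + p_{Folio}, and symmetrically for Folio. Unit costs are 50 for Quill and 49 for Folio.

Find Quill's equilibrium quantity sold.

Quill's profit: π = (p_{Quill} − 50)(267 − 2p_{Quill} + p_{Folio}).
∂π/∂p_{Quill} = 367 − 4p_{Quill} + p_{Folio} = 0 ⇒ p_{Quill} = 91.75 + 0.25p_{Folio}.
Similarly p_{Folio} = 91.25 + 0.25p_{Quill}.
Plugging p_{Folio} into Quill's best response: p_{Quill} = 91.75 + 0.25(91.25 + 0.25p_{Quill}) ⇒ 0.9375p_{Quill} = 114.5625, so p_{Quill} = 122.2.
Then p_{Folio} = 91.25 + 0.25·122.2 = 121.8.
q_{Quill} = 267 − 2·122.2 + 121.8 = 144.4.

144.4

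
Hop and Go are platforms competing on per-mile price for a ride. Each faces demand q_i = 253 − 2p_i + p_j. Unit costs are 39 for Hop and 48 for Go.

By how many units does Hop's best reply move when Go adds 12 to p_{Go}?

Hop's profit: π = (p_{Hop} − 39)(253 − 2p_{Hop} + p_{Go}).
∂π/∂p_{Hop} = 331 − 4p_{Hop} + p_{Go} = 0 ⇒ p_{Hop} = 82.75 + 0.25p_{Go}.
The reaction-function slope is 0.25, so a 12-unit rise in p_{Go} moves p_{Hop} by 0.25 × 12 = 3. Hop's best response rises — the actions are strategic complements.

3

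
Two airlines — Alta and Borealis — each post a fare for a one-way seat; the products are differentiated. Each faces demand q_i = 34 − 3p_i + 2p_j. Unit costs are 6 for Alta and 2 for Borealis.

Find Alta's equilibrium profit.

Alta's profit: π = (p_{Alta} − 6)(34 − 3p_{Alta} + 2p_{Borealis}).
∂π/∂p_{Alta} = 52 − 6p_{Alta} + 2p_{Borealis} = 0 ⇒ p_{Alta} = 26/3 + (1/3)p_{Borealis}.
Similarly p_{Borealis} = 20/3 + (1/3)p_{Alta}.
Substituting the second reaction function into the first: p_{Alta} = 26/3 + (1/3)(20/3 + (1/3)p_{Alta}), which gives (8/9)p_{Alta} = 98/9 ⇒ p_{Alta} = 12.25.
Then p_{Borealis} = 20/3 + (1/3)·12.25 = 10.75.
q_{Alta} = 34 − 3·12.25 + 2·10.75 = 18.75.
Profit = (12.25 − 6)·18.75 = 117.1875.

117.1875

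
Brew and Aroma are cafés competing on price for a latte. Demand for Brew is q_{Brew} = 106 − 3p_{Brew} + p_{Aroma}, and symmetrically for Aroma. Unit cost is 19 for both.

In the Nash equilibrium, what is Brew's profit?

554.88

Brew's profit: π = (p_{Brew} − 19)(106 − 3p_{Brew} + p_{Aroma}).
∂π/∂p_{Brew} = 163 − 6p_{Brew} + p_{Aroma} = 0 ⇒ p_{Brew} = 163/6 + (1/6)p_{Aroma}.
Setting p_{Brew} = p_{Aroma} in the reaction function: p_{Brew} = 163/6 + (1/6)p_{Brew}, so p_{Brew} = (163/6) / (5/6) = 32.6.
q_{Brew} = 106 − 3·32.6 + 32.6 = 40.8.
Profit = (32.6 − 19)·40.8 = 554.88.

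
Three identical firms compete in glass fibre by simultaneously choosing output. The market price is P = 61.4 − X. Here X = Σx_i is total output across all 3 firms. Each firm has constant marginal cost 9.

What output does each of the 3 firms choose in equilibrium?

13.1

A representative firm's profit is π_i = x_i(61.4 − X) − 9x_i, with X = x_i + Σ_{j≠i} x_j.
First-order condition: 52.4 − 2x_i − Σ_{j≠i} x_j = 0.
Imposing symmetry (x_j = x for all j) turns Σ_{j≠i} x_j into 2x, so 52.4 = 4x and x = 13.1.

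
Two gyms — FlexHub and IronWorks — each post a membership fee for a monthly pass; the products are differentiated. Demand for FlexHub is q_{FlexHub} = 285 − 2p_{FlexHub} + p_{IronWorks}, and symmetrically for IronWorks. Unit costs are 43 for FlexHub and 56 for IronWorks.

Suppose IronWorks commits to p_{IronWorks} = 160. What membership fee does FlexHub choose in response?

132.75

FlexHub's profit: π = (p_{FlexHub} − 43)(285 − 2p_{FlexHub} + p_{IronWorks}).
∂π/∂p_{FlexHub} = 371 − 4p_{FlexHub} + p_{IronWorks} = 0 ⇒ p_{FlexHub} = 92.75 + 0.25p_{IronWorks}.
At p_{IronWorks} = 160: p_{FlexHub} = 92.75 + 0.25·160 = 132.75.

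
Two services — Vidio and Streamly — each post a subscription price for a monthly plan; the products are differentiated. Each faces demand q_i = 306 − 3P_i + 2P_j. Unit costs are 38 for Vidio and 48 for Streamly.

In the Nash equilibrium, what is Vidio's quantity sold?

206.625

Vidio's profit: π = (P_{Vidio} − 38)(306 − 3P_{Vidio} + 2P_{Streamly}).
∂π/∂P_{Vidio} = 420 − 6P_{Vidio} + 2P_{Streamly} = 0 ⇒ P_{Vidio} = 70 + (1/3)P_{Streamly}.
Similarly P_{Streamly} = 75 + (1/3)P_{Vidio}.
Plugging P_{Streamly} into Vidio's best response: P_{Vidio} = 70 + (1/3)(75 + (1/3)P_{Vidio}) ⇒ (8/9)P_{Vidio} = 95, so P_{Vidio} = 106.875.
Then P_{Streamly} = 75 + (1/3)·106.875 = 110.625.
q_{Vidio} = 306 − 3·106.875 + 2·110.625 = 206.625.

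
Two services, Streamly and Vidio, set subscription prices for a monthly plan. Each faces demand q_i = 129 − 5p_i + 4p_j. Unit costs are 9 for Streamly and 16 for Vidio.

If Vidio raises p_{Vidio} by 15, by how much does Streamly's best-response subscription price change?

Streamly's profit: π = (p_{Streamly} − 9)(129 − 5p_{Streamly} + 4p_{Vidio}).
∂π/∂p_{Streamly} = 174 − 10p_{Streamly} + 4p_{Vidio} = 0 ⇒ p_{Streamly} = 17.4 + 0.4p_{Vidio}.
The reaction-function slope is 0.4, so a 15-unit rise in p_{Vidio} moves p_{Streamly} by 0.4 × 15 = 6. Streamly's best response rises — the actions are strategic complements.

6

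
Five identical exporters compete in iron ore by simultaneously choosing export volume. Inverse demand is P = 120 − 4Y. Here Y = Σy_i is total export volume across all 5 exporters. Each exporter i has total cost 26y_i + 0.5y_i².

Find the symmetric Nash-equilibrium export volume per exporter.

3.76

A representative exporter's profit is π_i = y_i(120 − 4Y) − 26y_i − 0.5y_i², with Y = y_i + Σ_{j≠i} y_j.
First-order condition: 94 − 9y_i − 4Σ_{j≠i} y_j = 0.
With identical exporters, set every y_j = y: then 94 − 9y − 16y = 0, i.e. y = 94/25 = 3.76.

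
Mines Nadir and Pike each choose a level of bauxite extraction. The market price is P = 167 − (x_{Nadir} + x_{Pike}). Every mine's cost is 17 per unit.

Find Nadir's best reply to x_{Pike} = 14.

Mine Nadir's profit: π = x_{Nadir}(167 − (x_{Nadir} + x_{Pike})) − 17x_{Nadir}.
∂π/∂x_{Nadir} = 150 − 2x_{Nadir} − x_{Pike} = 0, so x_{Nadir} = 75 − 0.5x_{Pike}.
At x_{Pike} = 14: x_{Nadir} = 75 − 0.5·14 = 68.

68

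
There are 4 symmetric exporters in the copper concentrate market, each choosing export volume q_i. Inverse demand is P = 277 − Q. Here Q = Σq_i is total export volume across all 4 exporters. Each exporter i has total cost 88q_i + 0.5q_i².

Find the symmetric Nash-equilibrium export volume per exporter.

A representative exporter's profit is π_i = q_i(277 − Q) − 88q_i − 0.5q_i², with Q = q_i + Σ_{j≠i} q_j.
First-order condition: 189 − 3q_i − Σ_{j≠i} q_j = 0.
With identical exporters, set every q_j = q: then 189 − 3q − 3q = 0, i.e. q = 189/6 = 31.5.

31.5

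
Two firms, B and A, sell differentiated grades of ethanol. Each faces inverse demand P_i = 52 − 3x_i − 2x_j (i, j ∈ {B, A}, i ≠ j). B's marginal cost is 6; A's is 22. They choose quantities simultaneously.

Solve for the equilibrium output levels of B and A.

6.75, 2.75

Firm B's profit: π = x_B(52 − 3x_B − 2x_A) − 6x_B.
∂π/∂x_B = 46 − 6x_B − 2x_A = 0 ⇒ x_B = 23/3 − (1/3)x_A.
Similarly x_A = 5 − (1/3)x_B.
Solving the two reaction functions simultaneously: (1 − (−1/3)(−1/3))x_B = 23/3 − (1/3)·5, so (8/9)x_B = 6 and x_B = 6.75.
Then x_A = 5 − (1/3)·6.75 = 2.75.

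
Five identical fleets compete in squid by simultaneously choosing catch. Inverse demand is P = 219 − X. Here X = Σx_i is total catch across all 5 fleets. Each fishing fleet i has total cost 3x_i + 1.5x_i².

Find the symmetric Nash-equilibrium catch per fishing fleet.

24

A representative fishing fleet's profit is π_i = x_i(219 − X) − 3x_i − 1.5x_i², with X = x_i + Σ_{j≠i} x_j.
First-order condition: 216 − 5x_i − Σ_{j≠i} x_j = 0.
With identical fishing fleets, set every x_j = x: then 216 − 5x − 4x = 0, i.e. x = 216/9 = 24.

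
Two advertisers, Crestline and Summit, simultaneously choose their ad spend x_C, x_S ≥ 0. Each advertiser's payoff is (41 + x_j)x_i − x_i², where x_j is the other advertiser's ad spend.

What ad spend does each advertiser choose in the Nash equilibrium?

41

Crestline's payoff is (41 + x_S)x_C − x_C².
∂π/∂x_C = 41 + x_S − 2x_C = 0, so x_C = 20.5 + 0.5x_S.
Setting x_C = x_S in the reaction function: x_C = 20.5 + 0.5x_C, so x_C = 20.5 / 0.5 = 41.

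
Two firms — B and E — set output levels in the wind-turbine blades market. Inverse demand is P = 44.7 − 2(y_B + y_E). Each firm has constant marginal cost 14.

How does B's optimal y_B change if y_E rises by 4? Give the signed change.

-2

Firm B's profit: π = y_B(44.7 − 2(y_B + y_E)) − 14y_B.
∂π/∂y_B = 30.7 − 4y_B − 2y_E = 0, so y_B = 7.675 − 0.5y_E.
The reaction-function slope is −0.5, so a 4-unit rise in y_E moves y_B by −0.5 × 4 = −2. B's best response falls — the actions are strategic substitutes.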